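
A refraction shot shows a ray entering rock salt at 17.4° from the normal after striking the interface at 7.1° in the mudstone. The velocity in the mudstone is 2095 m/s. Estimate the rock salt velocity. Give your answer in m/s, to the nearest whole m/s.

5069 m/s

Snell's law: sin 7.1°/V₁ = sin 17.4°/V₂.
V₂ = V₁·sin 17.4°/sin 7.1° = 2095 × 2.4194 = 5068.63 m/s.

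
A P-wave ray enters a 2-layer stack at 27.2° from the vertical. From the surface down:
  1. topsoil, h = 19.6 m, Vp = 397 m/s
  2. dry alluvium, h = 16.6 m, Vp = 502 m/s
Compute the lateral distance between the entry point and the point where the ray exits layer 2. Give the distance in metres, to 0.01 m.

p = sin θ₁/V₁ = sin 27.2°/397 = 1.1514e-03 s/m is conserved through the stack.
Layer 1: θ = 27.20°; offset = 19.6·tan 27.20° = 10.0730 m.
Layer 2: sin θ = p·502 = 0.5780 → θ = 35.31°; offset = 16.6·tan 35.31° = 11.7576 m.
Σ offsets = 21.8306 m.

21.83 m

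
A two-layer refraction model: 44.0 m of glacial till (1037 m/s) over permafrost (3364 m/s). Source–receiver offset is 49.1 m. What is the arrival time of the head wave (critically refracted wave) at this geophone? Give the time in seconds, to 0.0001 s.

0.0953 s

θ_c = arcsin(V₁/V₂) = arcsin(1037/3364) = 17.95°, cos θ_c = 0.9513.
Intercept time tᵢ = 2h cos θ_c / V₁ = 2·44.0·0.9513/1037 = 0.08073 s.
t = x/V₂ + tᵢ = 49.1/3364 + 0.08073 = 0.09532 s.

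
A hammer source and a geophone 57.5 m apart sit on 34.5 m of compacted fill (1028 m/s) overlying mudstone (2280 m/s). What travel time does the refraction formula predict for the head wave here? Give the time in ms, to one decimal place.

θ_c = arcsin(V₁/V₂) = arcsin(1028/2280) = 26.80°, cos θ_c = 0.8926.
Intercept time tᵢ = 2h cos θ_c / V₁ = 2·34.5·0.8926/1028 = 0.05991 s.
t = x/V₂ + tᵢ = 57.5/2280 + 0.05991 = 0.08513 s.

85.1 ms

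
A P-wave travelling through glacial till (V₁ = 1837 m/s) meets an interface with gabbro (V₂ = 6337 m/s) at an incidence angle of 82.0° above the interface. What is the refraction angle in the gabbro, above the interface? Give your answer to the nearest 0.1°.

Angle from the normal: 90° − 82.0° = 8.0°.
Snell's law: sin θ₂ = (V₂/V₁)·sin θ₁ = (6337/1837)·sin 8.0° = 0.4801.
θ₂ = sin⁻¹(0.4801) = 28.69° (from vertical).
From the interface: 90° − 28.69° = 61.31°.

61.3°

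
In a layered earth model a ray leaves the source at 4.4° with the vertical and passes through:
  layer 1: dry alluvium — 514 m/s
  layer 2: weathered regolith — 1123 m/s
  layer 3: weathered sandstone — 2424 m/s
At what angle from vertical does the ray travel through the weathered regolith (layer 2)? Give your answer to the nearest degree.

10°

Ray parameter p = sin 4.4° / 514 = 1.4926e-04 s/m.
sin θ_2 = p·V_2 = 1.4926e-04 × 1123 = 0.1676.
θ_2 = arcsin 0.1676 = 9.65°.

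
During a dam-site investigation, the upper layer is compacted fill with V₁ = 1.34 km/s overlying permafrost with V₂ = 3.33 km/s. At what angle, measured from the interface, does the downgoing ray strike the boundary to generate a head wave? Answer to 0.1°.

At critical incidence the refracted ray runs along the interface (θ₂ = 90°), so sin θ_c = V₁/V₂.
θ_c = arcsin(1.34/3.33) = arcsin 0.4024 = 23.73°.
Measured from the interface: 90° − 23.73° = 66.27°.

66.3°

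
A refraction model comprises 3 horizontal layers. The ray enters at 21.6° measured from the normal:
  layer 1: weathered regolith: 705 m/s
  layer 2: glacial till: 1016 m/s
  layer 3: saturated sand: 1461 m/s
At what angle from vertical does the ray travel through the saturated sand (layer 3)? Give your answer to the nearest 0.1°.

49.7°

Ray parameter p = sin 21.6° / 705 = 5.2216e-04 s/m.
sin θ_3 = p·V_3 = 5.2216e-04 × 1461 = 0.7629.
θ_3 = arcsin 0.7629 = 49.72°.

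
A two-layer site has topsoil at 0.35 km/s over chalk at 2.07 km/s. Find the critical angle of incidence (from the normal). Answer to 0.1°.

9.7°

At critical incidence the refracted ray runs along the interface (θ₂ = 90°), so sin θ_c = V₁/V₂.
θ_c = arcsin(0.35/2.07) = arcsin 0.1691 = 9.73°.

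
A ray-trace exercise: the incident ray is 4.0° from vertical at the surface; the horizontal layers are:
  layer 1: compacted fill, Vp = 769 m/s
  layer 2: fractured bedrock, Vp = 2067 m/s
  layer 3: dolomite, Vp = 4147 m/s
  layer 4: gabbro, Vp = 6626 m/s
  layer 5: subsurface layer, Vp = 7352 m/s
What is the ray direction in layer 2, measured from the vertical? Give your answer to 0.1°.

Snell's law across each interface conserves sin θ / V, so sin θ_2 = V_2·sin θ₁/V₁.
sin θ_2 = 2067 × sin 4.0° / 769 = 0.1875.
θ_2 = arcsin 0.1875 = 10.81°.

10.8°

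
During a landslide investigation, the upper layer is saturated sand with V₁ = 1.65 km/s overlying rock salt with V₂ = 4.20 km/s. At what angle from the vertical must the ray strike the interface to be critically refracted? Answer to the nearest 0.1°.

Critical incidence: sin θ_c = V₁/V₂ = 1.65/4.20 = 0.3929.
θ_c = arcsin 0.3929 = 23.13°.

23.1°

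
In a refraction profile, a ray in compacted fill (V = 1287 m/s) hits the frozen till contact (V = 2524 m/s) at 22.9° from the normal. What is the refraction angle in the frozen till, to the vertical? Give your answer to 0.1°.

Snell's law: sin θ₂ = (V₂/V₁)·sin θ₁ = (2524/1287)·sin 22.9° = 0.7631.
θ₂ = arcsin 0.7631 = 49.74° from the normal.

49.7°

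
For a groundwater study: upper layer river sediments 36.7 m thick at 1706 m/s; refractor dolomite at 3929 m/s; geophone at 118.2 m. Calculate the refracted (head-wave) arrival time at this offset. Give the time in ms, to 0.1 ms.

68.8 ms

θ_c = arcsin(V₁/V₂) = arcsin(1706/3929) = 25.73°, cos θ_c = 0.9008.
Intercept time tᵢ = 2h cos θ_c / V₁ = 2·36.7·0.9008/1706 = 0.03876 s.
t = x/V₂ + tᵢ = 118.2/3929 + 0.03876 = 0.06884 s.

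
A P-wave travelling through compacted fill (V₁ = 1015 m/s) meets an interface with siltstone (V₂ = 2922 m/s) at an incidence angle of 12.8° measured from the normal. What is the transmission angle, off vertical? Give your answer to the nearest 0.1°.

39.6°

Snell's law: sin θ₂ = (V₂/V₁)·sin θ₁ = (2922/1015)·sin 12.8° = 0.6378.
θ₂ = sin⁻¹(0.6378) = 39.63° (from vertical).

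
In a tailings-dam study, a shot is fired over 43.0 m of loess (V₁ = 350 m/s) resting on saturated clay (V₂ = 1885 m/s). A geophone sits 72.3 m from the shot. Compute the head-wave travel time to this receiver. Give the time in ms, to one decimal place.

279.8 ms

θ_c = arcsin(V₁/V₂) = arcsin(350/1885) = 10.70°, cos θ_c = 0.9826.
Intercept time tᵢ = 2h cos θ_c / V₁ = 2·43.0·0.9826/350 = 0.24144 s.
t = x/V₂ + tᵢ = 72.3/1885 + 0.24144 = 0.27980 s.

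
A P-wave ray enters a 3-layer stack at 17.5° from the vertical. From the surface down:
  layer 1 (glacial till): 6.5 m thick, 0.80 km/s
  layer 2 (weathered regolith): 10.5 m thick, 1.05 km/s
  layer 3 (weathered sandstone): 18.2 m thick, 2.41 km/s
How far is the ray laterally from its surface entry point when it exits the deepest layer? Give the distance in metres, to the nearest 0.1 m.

45.5 m

Apply Snell's law at each interface; in layer i the horizontal offset is hᵢ·tan θᵢ.
Layer 1: θ = 17.50°; offset = 6.5·tan 17.50° = 2.049 m.
Layer 2: sin θ = 1.05·sin 17.5°/0.80 = 0.3947, θ = 23.25°; offset = 10.5·tan 23.25° = 4.510 m.
Layer 3: sin θ = 2.41·sin 17.5°/0.80 = 0.9059, θ = 64.94°; offset = 18.2·tan 64.94° = 38.926 m.
Summing the layer offsets gives 45.486 m.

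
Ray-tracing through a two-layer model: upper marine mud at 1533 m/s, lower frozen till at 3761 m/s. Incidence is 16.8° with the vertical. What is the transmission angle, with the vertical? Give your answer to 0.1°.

45.2°

sin θ₁/V₁ = sin θ₂/V₂ ⇒ sin θ₂ = 3761·sin 16.8°/1533 = 3761·0.2890/1533 = 0.7091.
θ₂ = arcsin 0.7091 = 45.16° from the normal.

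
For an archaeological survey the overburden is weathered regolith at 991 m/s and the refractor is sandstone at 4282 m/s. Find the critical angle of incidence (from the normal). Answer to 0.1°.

13.4°

Critical incidence: sin θ_c = V₁/V₂ = 991/4282 = 0.2314.
θ_c = arcsin 0.2314 = 13.38°.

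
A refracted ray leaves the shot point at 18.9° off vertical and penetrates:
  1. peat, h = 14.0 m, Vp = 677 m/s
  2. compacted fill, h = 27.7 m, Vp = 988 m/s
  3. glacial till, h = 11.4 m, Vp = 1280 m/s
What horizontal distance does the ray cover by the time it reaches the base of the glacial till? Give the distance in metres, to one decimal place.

28.5 m

p = sin θ₁/V₁ = sin 18.9°/677 = 4.7846e-04 s/m is conserved through the stack.
Layer 1: θ = 18.90°; offset = 14.0·tan 18.90° = 4.793 m.
Layer 2: sin θ = p·988 = 0.4727 → θ = 28.21°; offset = 27.7·tan 28.21° = 14.859 m.
Layer 3: sin θ = p·1280 = 0.6124 → θ = 37.77°; offset = 11.4·tan 37.77° = 8.832 m.
Summing the layer offsets gives 28.484 m.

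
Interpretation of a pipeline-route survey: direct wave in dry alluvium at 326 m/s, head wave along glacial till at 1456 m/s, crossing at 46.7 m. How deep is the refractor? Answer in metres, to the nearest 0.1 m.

18.6 m

h = (x_cross/2)·√((V₂−V₁)/(V₂+V₁)).
(V₂−V₁)/(V₂+V₁) = (1456−326)/(1456+326) = 0.6341; √ = 0.7963.
h = (46.7/2)·0.7963 = 18.59 m.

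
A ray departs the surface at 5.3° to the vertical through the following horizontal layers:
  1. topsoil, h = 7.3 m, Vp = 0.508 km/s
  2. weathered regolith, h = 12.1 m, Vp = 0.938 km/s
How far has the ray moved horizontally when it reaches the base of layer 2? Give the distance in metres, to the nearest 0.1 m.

2.8 m

Apply Snell's law at each interface; in layer i the horizontal offset is hᵢ·tan θᵢ.
Layer 1: θ = 5.30°; offset = 7.3·tan 5.30° = 0.677 m.
Layer 2: sin θ = 0.938·sin 5.3°/0.508 = 0.1706, θ = 9.82°; offset = 12.1·tan 9.82° = 2.094 m.
Total horizontal offset = 2.772 m.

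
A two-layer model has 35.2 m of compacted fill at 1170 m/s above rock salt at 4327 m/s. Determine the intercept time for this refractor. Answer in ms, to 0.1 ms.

57.9 ms

tᵢ = 2h·√(V₂²−V₁²)/(V₁V₂).
√(V₂²−V₁²) = √(4327²−1170²) = 4165.8 m/s.
tᵢ = 2·35.2·4165.8/(1170·4327) = 0.05793 s.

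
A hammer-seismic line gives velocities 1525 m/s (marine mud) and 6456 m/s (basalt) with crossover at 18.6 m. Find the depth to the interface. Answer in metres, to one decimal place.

x_cross = 2h·√((V₂+V₁)/(V₂−V₁)) → h = x_cross / (2·√((V₂+V₁)/(V₂−V₁))).
√((V₂+V₁)/(V₂−V₁)) = √((6456+1525)/(6456−1525)) = 1.2722.
h = 18.6 / (2·1.2722) = 7.31 m.

7.3 m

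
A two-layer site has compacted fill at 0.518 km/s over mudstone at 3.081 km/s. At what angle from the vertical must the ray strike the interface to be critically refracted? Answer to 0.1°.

At critical incidence the refracted ray runs along the interface (θ₂ = 90°), so sin θ_c = V₁/V₂.
θ_c = arcsin(0.518/3.081) = arcsin 0.1681 = 9.68°.

9.7°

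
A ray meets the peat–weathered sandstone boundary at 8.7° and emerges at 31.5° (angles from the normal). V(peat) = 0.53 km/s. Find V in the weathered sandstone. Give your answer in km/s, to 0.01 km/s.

1.83 km/s

sin 8.7° = 0.1513; sin 31.5° = 0.5225.
V₂ = V₁·(sin θ₂/sin θ₁) = 0.53·(0.5225/0.1513) = 1.83 km/s.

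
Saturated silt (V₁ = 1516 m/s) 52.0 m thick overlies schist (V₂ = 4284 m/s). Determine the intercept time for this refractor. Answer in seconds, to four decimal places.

0.0642 s

tᵢ = 2h·√(V₂²−V₁²)/(V₁V₂).
√(V₂²−V₁²) = √(4284²−1516²) = 4006.8 m/s.
tᵢ = 2·52.0·4006.8/(1516·4284) = 0.06416 s.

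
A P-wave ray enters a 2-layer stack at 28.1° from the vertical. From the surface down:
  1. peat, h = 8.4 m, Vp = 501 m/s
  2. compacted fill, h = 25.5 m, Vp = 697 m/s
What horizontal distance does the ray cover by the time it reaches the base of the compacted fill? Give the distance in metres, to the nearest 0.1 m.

26.6 m

Apply Snell's law at each interface; in layer i the horizontal offset is hᵢ·tan θᵢ.
Layer 1: θ = 28.10°; offset = 8.4·tan 28.10° = 4.485 m.
Layer 2: sin θ = 697·sin 28.1°/501 = 0.6553, θ = 40.94°; offset = 25.5·tan 40.94° = 22.121 m.
Σ offsets = 26.606 m.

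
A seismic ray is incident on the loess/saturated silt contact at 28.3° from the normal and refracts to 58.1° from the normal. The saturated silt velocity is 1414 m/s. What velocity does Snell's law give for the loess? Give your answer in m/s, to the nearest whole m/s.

Snell's law: sin 28.3°/V₁ = sin 58.1°/V₂.
V₁ = V₂·sin 28.3°/sin 58.1° = 1414 × 0.5584 = 789.61 m/s.

790 m/s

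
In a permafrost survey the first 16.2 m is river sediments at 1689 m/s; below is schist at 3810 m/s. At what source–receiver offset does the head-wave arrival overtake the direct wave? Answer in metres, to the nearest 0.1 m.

θ_c = arcsin(1689/3810) = 26.32°, so cos θ_c = 0.8964 and tᵢ = 2h cos θ_c/V₁ = 0.0172 s.
At crossover x/V₁ = x/V₂ + tᵢ ⇒ x = tᵢ/(1/V₁ − 1/V₂) = 0.01720/(5.9207e-04 − 2.6247e-04) = 52.17 m.

52.2 m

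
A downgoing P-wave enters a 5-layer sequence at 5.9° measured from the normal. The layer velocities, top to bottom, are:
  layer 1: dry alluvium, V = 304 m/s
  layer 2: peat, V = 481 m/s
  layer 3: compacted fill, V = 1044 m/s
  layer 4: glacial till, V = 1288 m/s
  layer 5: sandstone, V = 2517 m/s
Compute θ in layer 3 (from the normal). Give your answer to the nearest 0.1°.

Snell's law across each interface conserves sin θ / V, so sin θ_3 = V_3·sin θ₁/V₁.
sin θ_3 = 1044 × sin 5.9° / 304 = 0.3530.
θ_3 = 20.67° from the vertical.

20.7°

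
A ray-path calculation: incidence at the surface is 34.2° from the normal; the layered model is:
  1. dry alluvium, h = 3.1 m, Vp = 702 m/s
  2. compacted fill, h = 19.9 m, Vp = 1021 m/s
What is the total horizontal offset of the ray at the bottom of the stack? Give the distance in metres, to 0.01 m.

Apply Snell's law at each interface; in layer i the horizontal offset is hᵢ·tan θᵢ.
Layer 1: θ = 34.20°; offset = 3.1·tan 34.20° = 2.1068 m.
Layer 2: sin θ = 1021·sin 34.2°/702 = 0.8175, θ = 54.84°; offset = 19.9·tan 54.84° = 28.2473 m.
Σ offsets = 30.3541 m.

30.35 m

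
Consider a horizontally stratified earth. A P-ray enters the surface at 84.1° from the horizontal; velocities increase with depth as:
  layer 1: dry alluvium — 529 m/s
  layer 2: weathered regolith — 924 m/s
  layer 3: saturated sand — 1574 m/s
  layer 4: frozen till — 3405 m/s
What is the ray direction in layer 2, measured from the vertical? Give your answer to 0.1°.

From the normal: θ₁ = 90° − 84.1° = 5.9°.
Ray parameter p = sin 5.9° / 529 = 1.9431e-04 s/m.
sin θ_2 = p·V_2 = 1.9431e-04 × 924 = 0.1795.
θ_2 = 10.34° from the vertical.

10.3°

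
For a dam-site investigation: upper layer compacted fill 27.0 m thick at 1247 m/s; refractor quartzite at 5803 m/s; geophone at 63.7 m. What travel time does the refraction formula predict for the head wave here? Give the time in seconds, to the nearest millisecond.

0.053 s

t = x/V₂ + 2h·√(V₂²−V₁²)/(V₁V₂).
√(V₂²−V₁²) = √(5803²−1247²) = 5667.4 m/s; delay term = 2·27.0·5667.4/(1247·5803) = 0.04229 s.
t = 63.7/5803 + 0.04229 = 0.05327 s.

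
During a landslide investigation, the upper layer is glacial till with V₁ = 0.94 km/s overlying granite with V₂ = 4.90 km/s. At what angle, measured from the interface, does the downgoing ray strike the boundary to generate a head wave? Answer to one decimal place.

Critical incidence: sin θ_c = V₁/V₂ = 0.94/4.90 = 0.1918.
θ_c = arcsin 0.1918 = 11.06°.
Measured from the interface: 90° − 11.06° = 78.94°.

78.9°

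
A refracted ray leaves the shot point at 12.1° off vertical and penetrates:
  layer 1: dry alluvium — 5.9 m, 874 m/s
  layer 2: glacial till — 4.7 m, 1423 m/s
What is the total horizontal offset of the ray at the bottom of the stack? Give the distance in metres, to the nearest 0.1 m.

3.0 m

p = sin θ₁/V₁ = sin 12.1°/874 = 2.3984e-04 s/m is conserved through the stack.
Layer 1: θ = 12.10°; offset = 5.9·tan 12.10° = 1.265 m.
Layer 2: sin θ = p·1423 = 0.3413 → θ = 19.96°; offset = 4.7·tan 19.96° = 1.707 m.
Summing the layer offsets gives 2.971 m.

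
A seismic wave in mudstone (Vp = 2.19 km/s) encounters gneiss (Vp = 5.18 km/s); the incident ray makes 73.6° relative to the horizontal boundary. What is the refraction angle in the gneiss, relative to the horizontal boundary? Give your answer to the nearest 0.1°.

48.1°

Angle from the normal: 90° − 73.6° = 16.4°.
Snell's law: sin θ₂ = (V₂/V₁)·sin θ₁ = (5.18/2.19)·sin 16.4° = 0.6678.
θ₂ = arcsin 0.6678 = 41.90° from the normal.
From the interface: 90° − 41.90° = 48.10°.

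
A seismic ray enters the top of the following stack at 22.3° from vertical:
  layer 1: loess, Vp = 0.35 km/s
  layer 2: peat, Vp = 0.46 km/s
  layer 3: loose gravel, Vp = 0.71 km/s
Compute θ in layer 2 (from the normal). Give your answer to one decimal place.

Ray parameter p = sin 22.3° / 0.35 = 1.0842e+00 s/km.
sin θ_2 = p·V_2 = 1.0842e+00 × 0.46 = 0.4987.
θ_2 = arcsin 0.4987 = 29.91°.

29.9°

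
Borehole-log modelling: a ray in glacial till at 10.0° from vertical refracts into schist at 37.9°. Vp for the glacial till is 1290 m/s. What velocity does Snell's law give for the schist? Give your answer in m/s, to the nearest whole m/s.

4563 m/s

Snell's law: sin 10.0°/V₁ = sin 37.9°/V₂.
V₂ = V₁·sin 37.9°/sin 10.0° = 1290 × 3.5375 = 4563.41 m/s.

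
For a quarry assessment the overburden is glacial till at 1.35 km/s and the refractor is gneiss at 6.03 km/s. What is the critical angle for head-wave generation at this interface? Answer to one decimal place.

At critical incidence the refracted ray runs along the interface (θ₂ = 90°), so sin θ_c = V₁/V₂.
θ_c = arcsin(1.35/6.03) = arcsin 0.2239 = 12.94°.

12.9°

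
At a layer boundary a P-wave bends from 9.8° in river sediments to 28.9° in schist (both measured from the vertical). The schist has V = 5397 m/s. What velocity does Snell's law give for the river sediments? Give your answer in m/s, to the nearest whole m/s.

1901 m/s

Snell's law: sin 9.8°/V₁ = sin 28.9°/V₂.
V₁ = V₂·sin 9.8°/sin 28.9° = 5397 × 0.3522 = 1900.79 m/s.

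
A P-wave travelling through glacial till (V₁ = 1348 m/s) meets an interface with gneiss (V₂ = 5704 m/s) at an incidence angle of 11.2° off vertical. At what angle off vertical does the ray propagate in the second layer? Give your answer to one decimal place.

55.3°

Snell's law: sin θ₂ = (V₂/V₁)·sin θ₁ = (5704/1348)·sin 11.2° = 0.8219.
θ₂ = arcsin 0.8219 = 55.27° from the normal.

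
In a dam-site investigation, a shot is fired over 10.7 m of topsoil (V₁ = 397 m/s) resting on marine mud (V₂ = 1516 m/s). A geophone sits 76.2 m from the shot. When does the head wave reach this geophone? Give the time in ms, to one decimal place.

θ_c = arcsin(V₁/V₂) = arcsin(397/1516) = 15.18°, cos θ_c = 0.9651.
Intercept time tᵢ = 2h cos θ_c / V₁ = 2·10.7·0.9651/397 = 0.05202 s.
t = x/V₂ + tᵢ = 76.2/1516 + 0.05202 = 0.10229 s.

102.3 ms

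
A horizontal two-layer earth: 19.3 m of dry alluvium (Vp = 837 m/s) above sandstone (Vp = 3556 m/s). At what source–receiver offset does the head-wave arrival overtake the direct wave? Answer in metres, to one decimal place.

49.1 m

θ_c = arcsin(837/3556) = 13.61°, so cos θ_c = 0.9719 and tᵢ = 2h cos θ_c/V₁ = 0.0448 s.
At crossover x/V₁ = x/V₂ + tᵢ ⇒ x = tᵢ/(1/V₁ − 1/V₂) = 0.04482/(1.1947e-03 − 2.8121e-04) = 49.06 m.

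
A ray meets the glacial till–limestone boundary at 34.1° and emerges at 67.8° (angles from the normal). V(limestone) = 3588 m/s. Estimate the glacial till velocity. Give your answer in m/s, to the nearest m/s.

sin 34.1° = 0.5606; sin 67.8° = 0.9259.
V₁ = V₂·(sin θ₁/sin θ₂) = 3588·(0.5606/0.9259) = 2172.63 m/s.

2173 m/s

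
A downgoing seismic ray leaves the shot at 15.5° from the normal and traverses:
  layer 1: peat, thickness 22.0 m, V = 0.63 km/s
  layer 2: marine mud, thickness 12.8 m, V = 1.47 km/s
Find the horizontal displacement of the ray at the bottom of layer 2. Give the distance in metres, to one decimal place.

p = sin θ₁/V₁ = sin 15.5°/0.63 = 4.2419e-01 s/km is conserved through the stack.
Layer 1: θ = 15.50°; offset = 22.0·tan 15.50° = 6.101 m.
Layer 2: sin θ = p·1.47 = 0.6236 → θ = 38.58°; offset = 12.8·tan 38.58° = 10.209 m.
Σ offsets = 16.311 m.

16.3 m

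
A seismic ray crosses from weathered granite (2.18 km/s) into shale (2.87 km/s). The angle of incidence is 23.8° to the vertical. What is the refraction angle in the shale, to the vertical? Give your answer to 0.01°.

sin θ₁/V₁ = sin θ₂/V₂ ⇒ sin θ₂ = 2.87·sin 23.8°/2.18 = 2.87·0.4035/2.18 = 0.5313.
θ₂ = sin⁻¹(0.5313) = 32.09° (from vertical).

32.09°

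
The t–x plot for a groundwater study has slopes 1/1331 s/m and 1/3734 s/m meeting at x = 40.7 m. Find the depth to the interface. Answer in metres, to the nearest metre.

14 m

x_cross = 2h·√((V₂+V₁)/(V₂−V₁)) → h = x_cross / (2·√((V₂+V₁)/(V₂−V₁))).
√((V₂+V₁)/(V₂−V₁)) = √((3734+1331)/(3734−1331)) = 1.4518.
h = 40.7 / (2·1.4518) = 14.02 m.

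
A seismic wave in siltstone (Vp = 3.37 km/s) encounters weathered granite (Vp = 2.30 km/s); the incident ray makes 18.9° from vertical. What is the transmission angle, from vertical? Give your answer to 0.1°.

12.8°

sin θ₁/V₁ = sin θ₂/V₂ ⇒ sin θ₂ = 2.30·sin 18.9°/3.37 = 2.30·0.3239/3.37 = 0.2211.
θ₂ = arcsin 0.2211 = 12.77° from the normal.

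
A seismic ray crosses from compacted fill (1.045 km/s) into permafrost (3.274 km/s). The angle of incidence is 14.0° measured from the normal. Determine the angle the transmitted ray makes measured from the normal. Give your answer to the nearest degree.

49°

sin θ₁/V₁ = sin θ₂/V₂ ⇒ sin θ₂ = 3.274·sin 14.0°/1.045 = 3.274·0.2419/1.045 = 0.7579.
θ₂ = sin⁻¹(0.7579) = 49.28° (from vertical).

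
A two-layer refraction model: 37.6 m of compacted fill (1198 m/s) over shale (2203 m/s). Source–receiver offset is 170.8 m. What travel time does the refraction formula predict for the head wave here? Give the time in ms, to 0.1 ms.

130.2 ms

θ_c = arcsin(V₁/V₂) = arcsin(1198/2203) = 32.94°, cos θ_c = 0.8392.
Intercept time tᵢ = 2h cos θ_c / V₁ = 2·37.6·0.8392/1198 = 0.05268 s.
t = x/V₂ + tᵢ = 170.8/2203 + 0.05268 = 0.13021 s.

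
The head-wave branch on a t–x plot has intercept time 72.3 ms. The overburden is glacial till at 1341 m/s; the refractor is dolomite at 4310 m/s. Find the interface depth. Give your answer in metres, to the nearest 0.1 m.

h = tᵢ·V₁·V₂ / (2·√(V₂²−V₁²)).
√(V₂²−V₁²) = √(4310² − 1341²) = 4096.1 m/s.
h = 0.0723 s × 1341 × 4310 / (2 × 4096.1) = 51.01 m.

51.0 m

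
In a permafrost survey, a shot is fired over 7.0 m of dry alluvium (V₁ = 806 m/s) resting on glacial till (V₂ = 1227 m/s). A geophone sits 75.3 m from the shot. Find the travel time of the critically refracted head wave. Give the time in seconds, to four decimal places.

0.0745 s

θ_c = arcsin(V₁/V₂) = arcsin(806/1227) = 41.06°, cos θ_c = 0.7540.
Intercept time tᵢ = 2h cos θ_c / V₁ = 2·7.0·0.7540/806 = 0.01310 s.
t = x/V₂ + tᵢ = 75.3/1227 + 0.01310 = 0.07447 s.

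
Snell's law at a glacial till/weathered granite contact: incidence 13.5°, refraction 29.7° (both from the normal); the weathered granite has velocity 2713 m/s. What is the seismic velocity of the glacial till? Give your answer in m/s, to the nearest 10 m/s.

sin 13.5° = 0.2334; sin 29.7° = 0.4955.
V₁ = V₂·(sin θ₁/sin θ₂) = 2713·(0.2334/0.4955) = 1278.28 m/s.

1280 m/s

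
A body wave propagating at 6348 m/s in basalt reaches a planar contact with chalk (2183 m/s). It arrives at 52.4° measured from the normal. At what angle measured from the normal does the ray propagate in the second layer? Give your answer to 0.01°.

sin θ₁/V₁ = sin θ₂/V₂ ⇒ sin θ₂ = 2183·sin 52.4°/6348 = 2183·0.7923/6348 = 0.2725.
θ₂ = arcsin 0.2725 = 15.81° from the normal.

15.81°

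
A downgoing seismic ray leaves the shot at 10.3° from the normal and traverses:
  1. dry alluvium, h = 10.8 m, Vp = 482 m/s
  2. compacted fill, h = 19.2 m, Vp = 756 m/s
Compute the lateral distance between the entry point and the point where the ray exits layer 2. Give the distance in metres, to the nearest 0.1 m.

Apply Snell's law at each interface; in layer i the horizontal offset is hᵢ·tan θᵢ.
Layer 1: θ = 10.30°; offset = 10.8·tan 10.30° = 1.963 m.
Layer 2: sin θ = 756·sin 10.3°/482 = 0.2804, θ = 16.29°; offset = 19.2·tan 16.29° = 5.610 m.
Total horizontal offset = 7.572 m.

7.6 m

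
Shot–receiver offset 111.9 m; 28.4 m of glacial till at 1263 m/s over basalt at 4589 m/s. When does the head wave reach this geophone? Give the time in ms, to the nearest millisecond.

68 ms

t = x/V₂ + 2h·√(V₂²−V₁²)/(V₁V₂).
√(V₂²−V₁²) = √(4589²−1263²) = 4411.8 m/s; delay term = 2·28.4·4411.8/(1263·4589) = 0.04324 s.
t = 111.9/4589 + 0.04324 = 0.06762 s.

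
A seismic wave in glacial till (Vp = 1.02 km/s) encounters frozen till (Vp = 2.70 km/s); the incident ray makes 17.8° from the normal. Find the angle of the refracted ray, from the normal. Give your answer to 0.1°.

54.0°

sin θ₁/V₁ = sin θ₂/V₂ ⇒ sin θ₂ = 2.70·sin 17.8°/1.02 = 2.70·0.3057/1.02 = 0.8092.
θ₂ = sin⁻¹(0.8092) = 54.02° (from vertical).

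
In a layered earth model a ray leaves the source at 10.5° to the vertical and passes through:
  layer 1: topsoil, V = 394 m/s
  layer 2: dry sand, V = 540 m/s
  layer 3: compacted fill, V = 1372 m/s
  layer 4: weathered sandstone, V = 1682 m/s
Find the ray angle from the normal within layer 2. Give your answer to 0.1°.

Ray parameter p = sin 10.5° / 394 = 4.6253e-04 s/m.
sin θ_2 = p·V_2 = 4.6253e-04 × 540 = 0.2498.
θ_2 = arcsin 0.2498 = 14.46°.

14.5°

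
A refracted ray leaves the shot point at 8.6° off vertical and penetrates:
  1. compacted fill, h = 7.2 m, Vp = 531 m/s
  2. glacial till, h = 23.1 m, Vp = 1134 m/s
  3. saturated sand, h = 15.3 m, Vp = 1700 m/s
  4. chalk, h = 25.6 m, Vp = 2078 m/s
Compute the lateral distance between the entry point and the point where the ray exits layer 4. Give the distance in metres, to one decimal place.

p = sin θ₁/V₁ = sin 8.6°/531 = 2.8161e-04 s/m is conserved through the stack.
Layer 1: θ = 8.60°; offset = 7.2·tan 8.60° = 1.089 m.
Layer 2: sin θ = p·1134 = 0.3193 → θ = 18.62°; offset = 23.1·tan 18.62° = 7.785 m.
Layer 3: sin θ = p·1700 = 0.4787 → θ = 28.60°; offset = 15.3·tan 28.60° = 8.343 m.
Layer 4: sin θ = p·2078 = 0.5852 → θ = 35.82°; offset = 25.6·tan 35.82° = 18.474 m.
Summing the layer offsets gives 35.691 m.

35.7 m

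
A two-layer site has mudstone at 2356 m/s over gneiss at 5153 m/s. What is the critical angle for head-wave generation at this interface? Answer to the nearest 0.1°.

27.2°

Critical incidence: sin θ_c = V₁/V₂ = 2356/5153 = 0.4572.
θ_c = arcsin 0.4572 = 27.21°.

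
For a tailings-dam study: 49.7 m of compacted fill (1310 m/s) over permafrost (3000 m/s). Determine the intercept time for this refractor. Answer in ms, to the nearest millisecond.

θ_c = arcsin(V₁/V₂) = arcsin(1310/3000) = 25.89°; cos θ_c = 0.8996.
tᵢ = 2h·cos θ_c / V₁ = 2·49.7·0.8996 / 1310 = 0.06826 s.

68 ms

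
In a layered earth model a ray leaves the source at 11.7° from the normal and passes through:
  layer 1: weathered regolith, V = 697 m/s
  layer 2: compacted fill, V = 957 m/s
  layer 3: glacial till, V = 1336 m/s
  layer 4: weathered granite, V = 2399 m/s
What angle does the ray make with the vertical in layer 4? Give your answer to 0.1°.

44.3°

Ray parameter p = sin 11.7° / 697 = 2.9094e-04 s/m.
sin θ_4 = p·V_4 = 2.9094e-04 × 2399 = 0.6980.
θ_4 = arcsin 0.6980 = 44.26°.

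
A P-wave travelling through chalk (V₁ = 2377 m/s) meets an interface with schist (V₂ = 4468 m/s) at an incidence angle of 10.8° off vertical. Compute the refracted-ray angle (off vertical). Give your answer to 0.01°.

20.62°

Snell's law: sin θ₂ = (V₂/V₁)·sin θ₁ = (4468/2377)·sin 10.8° = 0.3522.
θ₂ = arcsin 0.3522 = 20.62° from the normal.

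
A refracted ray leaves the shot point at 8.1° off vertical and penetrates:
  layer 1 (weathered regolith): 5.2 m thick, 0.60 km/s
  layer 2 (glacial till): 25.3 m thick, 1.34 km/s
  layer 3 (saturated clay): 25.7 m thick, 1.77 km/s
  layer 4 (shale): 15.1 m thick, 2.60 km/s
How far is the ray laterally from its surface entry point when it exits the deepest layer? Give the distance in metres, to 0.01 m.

Ray parameter p = sin 8.1° / 0.60 km/s = 2.3484e-01 s/km.
Layer 1: θ = 8.10°; offset = 5.2·tan 8.10° = 0.7401 m.
Layer 2: sin θ = p·1.34 = 0.3147 → θ = 18.34°; offset = 25.3·tan 18.34° = 8.3875 m.
Layer 3: sin θ = p·1.77 = 0.4157 → θ = 24.56°; offset = 25.7·tan 24.56° = 11.7451 m.
Layer 4: sin θ = p·2.60 = 0.6106 → θ = 37.63°; offset = 15.1·tan 37.63° = 11.6415 m.
Total horizontal offset = 32.5142 m.

32.51 m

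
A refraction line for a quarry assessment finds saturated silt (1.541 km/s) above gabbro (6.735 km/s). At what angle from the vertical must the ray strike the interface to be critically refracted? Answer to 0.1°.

13.2°

At critical incidence the refracted ray runs along the interface (θ₂ = 90°), so sin θ_c = V₁/V₂.
θ_c = arcsin(1.541/6.735) = arcsin 0.2288 = 13.23°.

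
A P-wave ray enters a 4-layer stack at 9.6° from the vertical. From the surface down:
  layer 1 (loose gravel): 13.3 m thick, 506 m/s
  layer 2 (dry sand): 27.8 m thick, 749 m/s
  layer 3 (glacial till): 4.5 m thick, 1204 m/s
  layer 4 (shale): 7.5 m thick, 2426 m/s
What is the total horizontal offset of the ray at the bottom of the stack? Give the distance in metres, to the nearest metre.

21 m

Apply Snell's law at each interface; in layer i the horizontal offset is hᵢ·tan θᵢ.
Layer 1: θ = 9.60°; offset = 13.3·tan 9.60° = 2.250 m.
Layer 2: sin θ = 749·sin 9.6°/506 = 0.2469, θ = 14.29°; offset = 27.8·tan 14.29° = 7.082 m.
Layer 3: sin θ = 1204·sin 9.6°/506 = 0.3968, θ = 23.38°; offset = 4.5·tan 23.38° = 1.945 m.
Layer 4: sin θ = 2426·sin 9.6°/506 = 0.7996, θ = 53.09°; offset = 7.5·tan 53.09° = 9.985 m.
Total horizontal offset = 21.262 m.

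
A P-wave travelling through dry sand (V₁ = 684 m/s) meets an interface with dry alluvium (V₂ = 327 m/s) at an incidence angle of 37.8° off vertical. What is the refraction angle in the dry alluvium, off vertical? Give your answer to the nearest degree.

sin θ₁/V₁ = sin θ₂/V₂ ⇒ sin θ₂ = 327·sin 37.8°/684 = 327·0.6129/684 = 0.2930.
θ₂ = sin⁻¹(0.2930) = 17.04° (from vertical).

17°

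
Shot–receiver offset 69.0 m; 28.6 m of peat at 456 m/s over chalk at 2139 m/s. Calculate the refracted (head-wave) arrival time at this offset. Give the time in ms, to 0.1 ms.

t = x/V₂ + 2h·√(V₂²−V₁²)/(V₁V₂).
√(V₂²−V₁²) = √(2139²−456²) = 2089.8 m/s; delay term = 2·28.6·2089.8/(456·2139) = 0.12256 s.
t = 69.0/2139 + 0.12256 = 0.15481 s.

154.8 ms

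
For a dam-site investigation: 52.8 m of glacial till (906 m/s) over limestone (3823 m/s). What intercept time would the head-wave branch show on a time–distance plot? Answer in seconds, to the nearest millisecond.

0.113 s

tᵢ = 2h·√(V₂²−V₁²)/(V₁V₂).
√(V₂²−V₁²) = √(3823²−906²) = 3714.1 m/s.
tᵢ = 2·52.8·3714.1/(906·3823) = 0.11324 s.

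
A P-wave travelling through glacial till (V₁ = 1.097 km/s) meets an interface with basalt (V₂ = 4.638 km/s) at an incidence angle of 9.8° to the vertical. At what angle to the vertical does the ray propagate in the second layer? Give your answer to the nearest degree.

46°

sin θ₁/V₁ = sin θ₂/V₂ ⇒ sin θ₂ = 4.638·sin 9.8°/1.097 = 4.638·0.1702/1.097 = 0.7196.
θ₂ = arcsin 0.7196 = 46.02° from the normal.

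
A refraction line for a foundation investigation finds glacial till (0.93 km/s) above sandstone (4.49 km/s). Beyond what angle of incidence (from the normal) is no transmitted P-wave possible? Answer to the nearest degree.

12°

At critical incidence the refracted ray runs along the interface (θ₂ = 90°), so sin θ_c = V₁/V₂.
θ_c = arcsin(0.93/4.49) = arcsin 0.2071 = 11.95°.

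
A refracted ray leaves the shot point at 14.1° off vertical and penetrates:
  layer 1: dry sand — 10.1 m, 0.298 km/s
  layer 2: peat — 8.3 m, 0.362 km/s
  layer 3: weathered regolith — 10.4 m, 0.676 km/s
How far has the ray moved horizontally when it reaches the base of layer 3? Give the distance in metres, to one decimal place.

12.0 m

Ray parameter p = sin 14.1° / 0.298 km/s = 8.1750e-01 s/km.
Layer 1: θ = 14.10°; offset = 10.1·tan 14.10° = 2.537 m.
Layer 2: sin θ = p·0.362 = 0.2959 → θ = 17.21°; offset = 8.3·tan 17.21° = 2.571 m.
Layer 3: sin θ = p·0.676 = 0.5526 → θ = 33.55°; offset = 10.4·tan 33.55° = 6.896 m.
Total horizontal offset = 12.004 m.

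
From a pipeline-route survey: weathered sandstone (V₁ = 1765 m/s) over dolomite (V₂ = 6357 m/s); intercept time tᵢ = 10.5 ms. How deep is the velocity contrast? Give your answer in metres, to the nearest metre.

10 m

θ_c = arcsin(1765/6357) = 16.12°; cos θ_c = 0.9607.
tᵢ = 2h cos θ_c/V₁ ⇒ h = tᵢ·V₁/(2 cos θ_c) = 0.0105·1765/(2·0.9607) = 9.65 m.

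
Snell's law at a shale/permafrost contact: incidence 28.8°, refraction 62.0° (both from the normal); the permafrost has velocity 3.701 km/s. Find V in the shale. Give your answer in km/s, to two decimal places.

Snell's law: sin 28.8°/V₁ = sin 62.0°/V₂.
V₁ = V₂·sin 28.8°/sin 62.0° = 3.701 × 0.5456 = 2.02 km/s.

2.02 km/s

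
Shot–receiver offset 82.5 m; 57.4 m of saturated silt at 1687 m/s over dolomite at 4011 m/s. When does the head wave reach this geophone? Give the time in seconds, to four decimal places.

0.0823 s

θ_c = arcsin(V₁/V₂) = arcsin(1687/4011) = 24.87°, cos θ_c = 0.9072.
Intercept time tᵢ = 2h cos θ_c / V₁ = 2·57.4·0.9072/1687 = 0.06174 s.
t = x/V₂ + tᵢ = 82.5/4011 + 0.06174 = 0.08231 s.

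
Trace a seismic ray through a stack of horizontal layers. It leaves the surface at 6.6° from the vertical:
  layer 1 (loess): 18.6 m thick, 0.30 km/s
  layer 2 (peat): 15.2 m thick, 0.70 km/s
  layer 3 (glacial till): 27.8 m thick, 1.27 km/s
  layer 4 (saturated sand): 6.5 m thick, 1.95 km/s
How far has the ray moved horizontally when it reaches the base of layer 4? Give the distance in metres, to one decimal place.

p = sin θ₁/V₁ = sin 6.6°/0.30 = 3.8312e-01 s/km is conserved through the stack.
Layer 1: θ = 6.60°; offset = 18.6·tan 6.60° = 2.152 m.
Layer 2: sin θ = p·0.70 = 0.2682 → θ = 15.56°; offset = 15.2·tan 15.56° = 4.231 m.
Layer 3: sin θ = p·1.27 = 0.4866 → θ = 29.12°; offset = 27.8·tan 29.12° = 15.483 m.
Layer 4: sin θ = p·1.95 = 0.7471 → θ = 48.34°; offset = 6.5·tan 48.34° = 7.305 m.
Summing the layer offsets gives 29.172 m.

29.2 m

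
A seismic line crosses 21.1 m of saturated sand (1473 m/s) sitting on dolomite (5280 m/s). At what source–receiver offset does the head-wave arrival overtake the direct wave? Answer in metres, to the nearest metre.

56 m

x_cross = 2h·√((V₂+V₁)/(V₂−V₁)).
(V₂+V₁)/(V₂−V₁) = (5280+1473)/(5280−1473) = 1.7738; √ = 1.3319.
x_cross = 2·21.1·1.3319 = 56.20 m.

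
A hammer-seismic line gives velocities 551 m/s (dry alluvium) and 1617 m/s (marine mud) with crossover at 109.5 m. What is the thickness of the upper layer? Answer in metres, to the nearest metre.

x_cross = 2h·√((V₂+V₁)/(V₂−V₁)) → h = x_cross / (2·√((V₂+V₁)/(V₂−V₁))).
√((V₂+V₁)/(V₂−V₁)) = √((1617+551)/(1617−551)) = 1.4261.
h = 109.5 / (2·1.4261) = 38.39 m.

38 m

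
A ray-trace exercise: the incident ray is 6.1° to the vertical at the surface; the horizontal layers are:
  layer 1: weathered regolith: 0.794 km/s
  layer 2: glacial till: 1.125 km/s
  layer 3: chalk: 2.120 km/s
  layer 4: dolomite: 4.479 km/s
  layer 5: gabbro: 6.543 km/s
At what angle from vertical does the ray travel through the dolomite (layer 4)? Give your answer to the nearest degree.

Ray parameter p = sin 6.1° / 0.794 = 1.3383e-01 s/km.
sin θ_4 = p·V_4 = 1.3383e-01 × 4.479 = 0.5994.
θ_4 = 36.83° from the vertical.

37°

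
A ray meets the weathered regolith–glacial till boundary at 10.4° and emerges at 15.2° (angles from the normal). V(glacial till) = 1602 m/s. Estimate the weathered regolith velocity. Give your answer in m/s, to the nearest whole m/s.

1103 m/s

sin 10.4° = 0.1805; sin 15.2° = 0.2622.
V₁ = V₂·(sin θ₁/sin θ₂) = 1602·(0.1805/0.2622) = 1102.99 m/s.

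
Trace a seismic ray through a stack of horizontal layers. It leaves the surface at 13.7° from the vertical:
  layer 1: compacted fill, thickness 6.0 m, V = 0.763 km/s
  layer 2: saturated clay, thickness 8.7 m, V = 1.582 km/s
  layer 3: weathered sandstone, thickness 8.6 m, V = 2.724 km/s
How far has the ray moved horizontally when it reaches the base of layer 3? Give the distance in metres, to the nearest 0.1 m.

p = sin θ₁/V₁ = sin 13.7°/0.763 = 3.1040e-01 s/km is conserved through the stack.
Layer 1: θ = 13.70°; offset = 6.0·tan 13.70° = 1.463 m.
Layer 2: sin θ = p·1.582 = 0.4911 → θ = 29.41°; offset = 8.7·tan 29.41° = 4.904 m.
Layer 3: sin θ = p·2.724 = 0.8455 → θ = 57.73°; offset = 8.6·tan 57.73° = 13.620 m.
Σ offsets = 19.986 m.

20.0 m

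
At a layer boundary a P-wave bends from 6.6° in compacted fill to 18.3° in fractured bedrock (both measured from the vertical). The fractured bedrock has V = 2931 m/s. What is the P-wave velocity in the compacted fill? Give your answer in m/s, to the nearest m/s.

Snell's law: sin 6.6°/V₁ = sin 18.3°/V₂.
V₁ = V₂·sin 6.6°/sin 18.3° = 2931 × 0.3661 = 1072.89 m/s.

1073 m/s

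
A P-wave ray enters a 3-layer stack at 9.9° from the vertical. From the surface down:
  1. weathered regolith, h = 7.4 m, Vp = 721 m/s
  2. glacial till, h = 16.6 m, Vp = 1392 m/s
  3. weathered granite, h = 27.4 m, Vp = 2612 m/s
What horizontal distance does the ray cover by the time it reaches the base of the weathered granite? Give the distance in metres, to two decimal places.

Apply Snell's law at each interface; in layer i the horizontal offset is hᵢ·tan θᵢ.
Layer 1: θ = 9.90°; offset = 7.4·tan 9.90° = 1.2915 m.
Layer 2: sin θ = 1392·sin 9.9°/721 = 0.3319, θ = 19.39°; offset = 16.6·tan 19.39° = 5.8413 m.
Layer 3: sin θ = 2612·sin 9.9°/721 = 0.6229, θ = 38.52°; offset = 27.4·tan 38.52° = 21.8144 m.
Total horizontal offset = 28.9473 m.

28.95 m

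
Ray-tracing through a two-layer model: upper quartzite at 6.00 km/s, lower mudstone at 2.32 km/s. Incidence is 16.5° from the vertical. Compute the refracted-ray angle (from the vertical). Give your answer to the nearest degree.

sin θ₁/V₁ = sin θ₂/V₂ ⇒ sin θ₂ = 2.32·sin 16.5°/6.00 = 2.32·0.2840/6.00 = 0.1098.
θ₂ = arcsin 0.1098 = 6.30° from the normal.

6°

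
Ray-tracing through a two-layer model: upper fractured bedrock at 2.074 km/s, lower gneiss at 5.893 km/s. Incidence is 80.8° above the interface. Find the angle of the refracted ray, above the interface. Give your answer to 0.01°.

Angle from the normal: 90° − 80.8° = 9.2°.
Snell's law: sin θ₂ = (V₂/V₁)·sin θ₁ = (5.893/2.074)·sin 9.2° = 0.4543.
θ₂ = arcsin 0.4543 = 27.02° from the normal.
From the interface: 90° − 27.02° = 62.98°.

62.98°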